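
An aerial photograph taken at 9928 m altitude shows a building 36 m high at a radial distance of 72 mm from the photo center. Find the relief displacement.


d = h * r / H = 36 * 72 / 9928 = 0.26 mm

0.26 mm


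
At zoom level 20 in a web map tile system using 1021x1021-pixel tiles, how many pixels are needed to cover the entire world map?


tiles per axis = 2^20 = 1048576
total tiles = 1048576^2 = 1099511627776
pixels per axis = 1048576 * 1021 = 1070596096
total pixels = 1070596096^2 = 1146176000770441216

1146176000770441216 pixels


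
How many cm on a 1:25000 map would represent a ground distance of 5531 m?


map_cm = 5531 * 100 / 25000 = 22.124 cm ≈ 22.12 cm

22.12 cm


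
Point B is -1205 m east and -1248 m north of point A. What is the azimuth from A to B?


az = atan2(-1205, -1248) = -136.0 deg
adjusted to 0-360: 224.0 degrees

224.0 degrees


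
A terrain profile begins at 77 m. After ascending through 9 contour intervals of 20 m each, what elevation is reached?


elevation = 77 + 9 * 20 = 257 m

257 m


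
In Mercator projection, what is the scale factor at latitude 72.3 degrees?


SF = 1 / cos(72.3) = 1 / 0.304033 = 3.289

3.289


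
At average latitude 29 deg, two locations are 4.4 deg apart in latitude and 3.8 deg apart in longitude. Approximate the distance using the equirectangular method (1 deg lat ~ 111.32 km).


dlat_km = 4.4 * 111.32 = 489.808
dlon_km = 3.8 * 111.32 * cos(29) ≈ 369.978
dist = sqrt(489.808^2 + 369.978^2) ≈ 613.8 km

613.8 km


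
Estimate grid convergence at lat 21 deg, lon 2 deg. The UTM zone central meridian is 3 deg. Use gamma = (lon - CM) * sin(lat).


gamma = (2 - 3) * sin(21) = -1 * 0.358368 = -0.358 degrees

-0.358 degrees


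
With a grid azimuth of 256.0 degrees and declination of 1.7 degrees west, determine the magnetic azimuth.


magnetic azimuth = grid azimuth - declination (east +ve)
mag_az = 256.0 - -1.7 = 257.7 degrees

257.7 degrees


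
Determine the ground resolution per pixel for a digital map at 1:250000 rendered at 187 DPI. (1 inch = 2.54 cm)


pixel_cm = 2.54 / 187 ≈ 0.013583 cm
ground = pixel_cm * 250000 / 100 = 2.54 * 250000 / (187 * 100) = 635000 / 18700 ≈ 33.96 m

33.96 m


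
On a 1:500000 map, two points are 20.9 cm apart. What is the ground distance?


ground = 20.9 cm * 500000 / 100 = 104500.0 m = 104.5 km

104.5 km


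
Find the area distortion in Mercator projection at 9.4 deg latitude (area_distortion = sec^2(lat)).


area_distortion = 1/cos^2(9.4) = 1.027

1.027


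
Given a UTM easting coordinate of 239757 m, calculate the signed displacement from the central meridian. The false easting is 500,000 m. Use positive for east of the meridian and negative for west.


displacement = 239757 - 500000 = -260243 m

-260243 m


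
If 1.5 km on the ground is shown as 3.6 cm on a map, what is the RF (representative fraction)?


ground = 1.5 km = 150000 cm; RF denominator = ground / map = 150000 / 3.6 ≈ 41667; RF = 1:41667

1:41667


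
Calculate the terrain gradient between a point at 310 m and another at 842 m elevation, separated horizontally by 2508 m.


gradient = (842 - 310) / 2508 = 532 / 2508 = 0.2121

0.2121


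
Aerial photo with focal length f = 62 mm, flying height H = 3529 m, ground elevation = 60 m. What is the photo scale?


scale = f / (H - h) = 62 mm / 3469 m = 62 / 3469000 = 1:55952

1:55952


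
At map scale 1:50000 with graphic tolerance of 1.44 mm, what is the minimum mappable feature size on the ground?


ground = 1.44 mm * 50000 / 1000 = 72.0 m

72.0 m


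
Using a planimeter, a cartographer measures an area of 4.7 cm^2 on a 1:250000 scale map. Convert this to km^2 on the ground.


ground_area = 4.7 * (250000/100)^2 = 29375000.0 m^2 = 29.375 km^2

29.375 km^2


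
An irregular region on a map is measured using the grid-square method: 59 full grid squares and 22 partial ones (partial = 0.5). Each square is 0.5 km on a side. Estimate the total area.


effective squares = 59 + 22 * 0.5 = 70.0
area = 70.0 * 0.25 = 17.5 km^2

17.5 km^2


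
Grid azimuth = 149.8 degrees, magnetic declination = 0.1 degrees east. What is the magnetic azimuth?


magnetic azimuth = grid azimuth - declination (east +ve)
mag_az = 149.8 - 0.1 = 149.7 degrees

149.7 degrees


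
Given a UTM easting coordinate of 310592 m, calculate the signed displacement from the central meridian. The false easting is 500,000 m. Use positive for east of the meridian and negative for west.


displacement = 310592 - 500000 = -189408 m

-189408 m


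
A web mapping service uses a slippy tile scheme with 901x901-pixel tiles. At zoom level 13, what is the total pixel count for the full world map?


tiles per axis = 2^13 = 8192
total tiles = 8192^2 = 67108864
pixels per axis = 8192 * 901 = 7380992
total pixels = 7380992^2 = 54479042904064

54479042904064 pixels


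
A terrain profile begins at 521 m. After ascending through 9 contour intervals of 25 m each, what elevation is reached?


elevation = 521 + 9 * 25 = 746 m

746 m


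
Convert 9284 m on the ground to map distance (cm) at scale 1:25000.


map_cm = 9284 * 100 / 25000 = 37.136 cm ≈ 37.14 cm

37.14 cm


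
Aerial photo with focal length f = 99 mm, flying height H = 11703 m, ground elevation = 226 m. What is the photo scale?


scale = f / (H - h) = 99 mm / 11477 m = 99 / 11477000 = 1:115929

1:115929


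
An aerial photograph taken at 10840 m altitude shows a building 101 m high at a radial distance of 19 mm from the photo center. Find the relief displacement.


d = h * r / H = 101 * 19 / 10840 = 0.18 mm

0.18 mm


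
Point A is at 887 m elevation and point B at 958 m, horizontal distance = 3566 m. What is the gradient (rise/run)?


gradient = (958 - 887) / 3566 = 71 / 3566 = 0.0199

0.0199


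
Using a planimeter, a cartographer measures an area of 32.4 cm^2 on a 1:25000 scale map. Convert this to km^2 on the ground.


ground_area = 32.4 * (25000/100)^2 = 2025000.0 m^2 = 2.025 km^2

2.025 km^2


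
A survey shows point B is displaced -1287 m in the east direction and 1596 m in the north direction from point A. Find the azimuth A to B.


az = atan2(-1287, 1596) = -38.9 deg
adjusted to 0-360: 321.1 degrees

321.1 degrees


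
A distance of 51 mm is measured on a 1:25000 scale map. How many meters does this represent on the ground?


ground = 51 mm * 25000 / 1000 = 1275.0 m

1275.0 m


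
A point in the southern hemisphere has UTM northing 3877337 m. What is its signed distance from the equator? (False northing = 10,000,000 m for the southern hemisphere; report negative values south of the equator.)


For southern: actual = 3877337 - 10000000 = -6122663 m

-6122663 m


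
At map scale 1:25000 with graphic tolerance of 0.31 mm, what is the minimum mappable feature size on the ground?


ground = 0.31 mm * 25000 / 1000 = 7.75 m

7.75 m


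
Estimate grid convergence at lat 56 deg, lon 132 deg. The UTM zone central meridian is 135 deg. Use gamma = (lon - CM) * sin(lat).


gamma = (132 - 135) * sin(56) = -3 * 0.829038 = -2.487 degrees

-2.487 degrees


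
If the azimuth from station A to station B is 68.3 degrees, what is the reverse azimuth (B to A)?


back azimuth = (68.3 + 180) mod 360 = 248.3 degrees

248.3 degrees


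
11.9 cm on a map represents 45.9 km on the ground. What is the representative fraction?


ground = 45.9 km = 4590000 cm; RF denominator = ground / map = 4590000 / 11.9 ≈ 385714; RF = 1:385714

1:385714


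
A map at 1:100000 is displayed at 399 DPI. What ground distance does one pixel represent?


pixel_cm = 2.54 / 399 ≈ 0.006366 cm
ground = pixel_cm * 100000 / 100 = 2.54 * 100000 / (399 * 100) = 254000 / 39900 ≈ 6.37 m

6.37 m


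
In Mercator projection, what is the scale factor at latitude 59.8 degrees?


SF = 1 / cos(59.8) = 1 / 0.50302 = 1.988

1.988


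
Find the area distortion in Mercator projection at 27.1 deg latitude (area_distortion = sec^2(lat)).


area_distortion = 1/cos^2(27.1) = 1.262

1.262


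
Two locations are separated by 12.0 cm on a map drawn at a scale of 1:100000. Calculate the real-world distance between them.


ground = 12.0 cm * 100000 / 100 = 12000.0 m = 12.0 km

12.0 km


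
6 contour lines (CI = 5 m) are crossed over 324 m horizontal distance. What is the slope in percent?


elevation change = 6 * 5 = 30 m
slope = 30 / 324 * 100 = 9.3%

9.3%


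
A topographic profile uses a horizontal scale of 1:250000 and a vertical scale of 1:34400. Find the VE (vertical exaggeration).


VE = horizontal_scale / vertical_scale = 250000 / 34400 ≈ 7.3

7.3x


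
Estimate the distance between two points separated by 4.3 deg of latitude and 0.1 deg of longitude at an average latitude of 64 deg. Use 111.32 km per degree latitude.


dlat_km = 4.3 * 111.32 = 478.676
dlon_km = 0.1 * 111.32 * cos(64) ≈ 4.88
dist = sqrt(478.676^2 + 4.88^2) ≈ 478.7 km

478.7 km


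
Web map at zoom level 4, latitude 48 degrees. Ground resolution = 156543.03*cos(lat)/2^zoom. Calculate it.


res = 156543.03 * cos(48) / 2^4 = 156543.03 * 0.66913061 / 16 = 6546.73 m/pixel

6546.73 m/pixel


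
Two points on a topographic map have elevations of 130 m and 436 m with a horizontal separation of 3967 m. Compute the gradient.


gradient = (436 - 130) / 3967 = 306 / 3967 = 0.0771

0.0771


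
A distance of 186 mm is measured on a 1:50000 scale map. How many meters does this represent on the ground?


ground = 186 mm * 50000 / 1000 = 9300.0 m

9300.0 m


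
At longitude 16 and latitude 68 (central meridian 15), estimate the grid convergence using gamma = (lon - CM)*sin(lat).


gamma = (16 - 15) * sin(68) = 1 * 0.927184 = 0.927 degrees

0.927 degrees


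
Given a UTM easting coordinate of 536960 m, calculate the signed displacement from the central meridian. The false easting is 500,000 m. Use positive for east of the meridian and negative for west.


displacement = 536960 - 500000 = 36960 m

36960 m


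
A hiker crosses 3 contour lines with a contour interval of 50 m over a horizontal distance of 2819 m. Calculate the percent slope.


elevation change = 3 * 50 = 150 m
slope = 150 / 2819 * 100 = 5.3%

5.3%


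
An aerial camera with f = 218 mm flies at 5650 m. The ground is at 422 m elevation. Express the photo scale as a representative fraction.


scale = f / (H - h) = 218 mm / 5228 m = 218 / 5228000 = 1:23982

1:23982


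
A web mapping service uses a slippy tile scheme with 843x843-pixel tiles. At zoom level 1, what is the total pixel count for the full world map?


tiles per axis = 2^1 = 2
total tiles = 2^2 = 4
pixels per axis = 2 * 843 = 1686
total pixels = 1686^2 = 2842596

2842596 pixels


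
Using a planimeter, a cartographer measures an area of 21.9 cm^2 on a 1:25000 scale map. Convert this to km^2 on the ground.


ground_area = 21.9 * (25000/100)^2 = 1368750.0 m^2 = 1.36875 km^2 ≈ 1.369 km^2

1.369 km^2


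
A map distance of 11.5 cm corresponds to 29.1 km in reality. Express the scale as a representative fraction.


ground = 29.1 km = 2910000 cm; RF denominator = ground / map = 2910000 / 11.5 ≈ 253043; RF = 1:253043

1:253043


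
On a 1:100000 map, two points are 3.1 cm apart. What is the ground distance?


ground = 3.1 cm * 100000 / 100 = 3100.0 m = 3.1 km

3.1 km


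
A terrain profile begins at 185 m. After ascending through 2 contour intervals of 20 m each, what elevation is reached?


elevation = 185 + 2 * 20 = 225 m

225 m


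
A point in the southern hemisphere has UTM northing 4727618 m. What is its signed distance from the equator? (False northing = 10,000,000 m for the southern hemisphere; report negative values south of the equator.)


For southern: actual = 4727618 - 10000000 = -5272382 m

-5272382 m


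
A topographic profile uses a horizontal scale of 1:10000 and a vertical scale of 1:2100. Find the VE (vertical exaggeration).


VE = horizontal_scale / vertical_scale = 10000 / 2100 ≈ 4.8

4.8x


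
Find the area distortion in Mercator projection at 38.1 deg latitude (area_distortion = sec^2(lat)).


area_distortion = 1/cos^2(38.1) = 1.615

1.615


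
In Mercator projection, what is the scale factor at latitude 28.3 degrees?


SF = 1 / cos(28.3) = 1 / 0.880477 = 1.136

1.136


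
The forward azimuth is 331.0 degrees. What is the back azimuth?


back azimuth = (331.0 + 180) mod 360 = 151.0 degrees

151.0 degrees


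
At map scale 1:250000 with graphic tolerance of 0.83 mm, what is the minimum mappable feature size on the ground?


ground = 0.83 mm * 250000 / 1000 = 207.5 m

207.5 m


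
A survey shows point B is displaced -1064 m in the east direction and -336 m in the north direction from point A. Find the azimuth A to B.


az = atan2(-1064, -336) = -107.5 deg
adjusted to 0-360: 252.5 degrees

252.5 degrees


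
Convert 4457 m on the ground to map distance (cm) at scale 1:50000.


map_cm = 4457 * 100 / 50000 = 8.914 cm ≈ 8.91 cm

8.91 cm


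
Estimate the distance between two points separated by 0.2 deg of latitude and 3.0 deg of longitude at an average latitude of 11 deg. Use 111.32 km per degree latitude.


dlat_km = 0.2 * 111.32 = 22.264
dlon_km = 3.0 * 111.32 * cos(11) ≈ 327.824
dist = sqrt(22.264^2 + 327.824^2) ≈ 328.6 km

328.6 km


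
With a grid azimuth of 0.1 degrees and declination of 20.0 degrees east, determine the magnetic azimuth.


magnetic azimuth = grid azimuth - declination (east +ve)
mag_az = 0.1 - 20.0 = 340.1 degrees

340.1 degrees


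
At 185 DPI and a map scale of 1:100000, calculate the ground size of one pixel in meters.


pixel_cm = 2.54 / 185 ≈ 0.01373 cm
ground = pixel_cm * 100000 / 100 = 2.54 * 100000 / (185 * 100) = 254000 / 18500 ≈ 13.73 m

13.73 m


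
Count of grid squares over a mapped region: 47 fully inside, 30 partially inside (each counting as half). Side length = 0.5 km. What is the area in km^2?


effective squares = 47 + 30 * 0.5 = 62.0
area = 62.0 * 0.25 = 15.5 km^2

15.5 km^2


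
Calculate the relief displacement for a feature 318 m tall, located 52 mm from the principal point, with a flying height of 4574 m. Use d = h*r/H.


d = h * r / H = 318 * 52 / 4574 = 3.62 mm

3.62 mm


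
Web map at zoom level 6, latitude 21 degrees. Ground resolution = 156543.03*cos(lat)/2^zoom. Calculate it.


res = 156543.03 * cos(21) / 2^6 = 156543.03 * 0.93358043 / 64 = 2283.52 m/pixel

2283.52 m/pixel


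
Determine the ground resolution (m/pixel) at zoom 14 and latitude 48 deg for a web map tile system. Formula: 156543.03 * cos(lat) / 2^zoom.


res = 156543.03 * cos(48) / 2^14 = 156543.03 * 0.66913061 / 16384 = 6.39 m/pixel

6.39 m/pixel


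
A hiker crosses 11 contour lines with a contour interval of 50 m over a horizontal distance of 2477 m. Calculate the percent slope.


elevation change = 11 * 50 = 550 m
slope = 550 / 2477 * 100 = 22.2%

22.2%


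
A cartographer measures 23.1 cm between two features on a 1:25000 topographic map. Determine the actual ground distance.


ground = 23.1 cm * 25000 / 100 = 5775.0 m = 5.775 km

5.775 km


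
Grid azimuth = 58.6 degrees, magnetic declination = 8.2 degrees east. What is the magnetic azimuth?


magnetic azimuth = grid azimuth - declination (east +ve)
mag_az = 58.6 - 8.2 = 50.4 degrees

50.4 degrees


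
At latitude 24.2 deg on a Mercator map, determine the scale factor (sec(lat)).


SF = 1 / cos(24.2) = 1 / 0.91212 = 1.096

1.096


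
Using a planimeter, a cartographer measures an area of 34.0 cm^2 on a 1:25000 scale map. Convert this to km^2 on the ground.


ground_area = 34.0 * (25000/100)^2 = 2125000.0 m^2 = 2.125 km^2

2.125 km^2


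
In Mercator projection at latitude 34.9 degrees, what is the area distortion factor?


area_distortion = 1/cos^2(34.9) = 1.487

1.487


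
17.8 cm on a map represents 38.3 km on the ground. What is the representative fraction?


ground = 38.3 km = 3830000 cm; RF denominator = ground / map = 3830000 / 17.8 ≈ 215169; RF = 1:215169

1:215169


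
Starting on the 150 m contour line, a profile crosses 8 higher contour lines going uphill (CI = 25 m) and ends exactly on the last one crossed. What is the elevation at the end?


elevation = 150 + 8 * 25 = 350 m

350 m


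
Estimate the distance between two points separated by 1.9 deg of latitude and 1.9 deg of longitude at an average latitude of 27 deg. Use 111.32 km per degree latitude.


dlat_km = 1.9 * 111.32 = 211.508
dlon_km = 1.9 * 111.32 * cos(27) ≈ 188.455
dist = sqrt(211.508^2 + 188.455^2) ≈ 283.3 km

283.3 km


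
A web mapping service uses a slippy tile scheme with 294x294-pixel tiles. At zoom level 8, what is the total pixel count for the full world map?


tiles per axis = 2^8 = 256
total tiles = 256^2 = 65536
pixels per axis = 256 * 294 = 75264
total pixels = 75264^2 = 5664669696

5664669696 pixels


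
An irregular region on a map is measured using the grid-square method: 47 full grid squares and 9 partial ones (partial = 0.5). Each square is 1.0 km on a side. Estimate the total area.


effective squares = 47 + 9 * 0.5 = 51.5
area = 51.5 * 1.0 = 51.5 km^2

51.5 km^2


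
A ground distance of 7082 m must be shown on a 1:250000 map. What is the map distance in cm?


map_cm = 7082 * 100 / 250000 = 2.8328 cm ≈ 2.83 cm

2.83 cm


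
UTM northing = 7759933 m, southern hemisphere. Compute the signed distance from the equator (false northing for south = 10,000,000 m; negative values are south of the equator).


For southern: actual = 7759933 - 10000000 = -2240067 m

-2240067 m


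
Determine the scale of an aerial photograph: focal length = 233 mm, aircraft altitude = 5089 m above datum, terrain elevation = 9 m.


scale = f / (H - h) = 233 mm / 5080 m = 233 / 5080000 = 1:21803

1:21803


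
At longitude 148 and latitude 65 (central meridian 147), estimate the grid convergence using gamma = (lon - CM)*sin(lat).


gamma = (148 - 147) * sin(65) = 1 * 0.906308 = 0.906 degrees

0.906 degrees


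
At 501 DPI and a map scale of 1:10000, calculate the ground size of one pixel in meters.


pixel_cm = 2.54 / 501 ≈ 0.00507 cm
ground = pixel_cm * 10000 / 100 = 2.54 * 10000 / (501 * 100) = 25400 / 50100 ≈ 0.51 m

0.51 m


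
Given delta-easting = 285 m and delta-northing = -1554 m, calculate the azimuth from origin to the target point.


az = atan2(285, -1554) = 169.6 deg
adjusted to 0-360: 169.6 degrees

169.6 degrees


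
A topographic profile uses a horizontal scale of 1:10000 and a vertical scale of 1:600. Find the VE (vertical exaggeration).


VE = horizontal_scale / vertical_scale = 10000 / 600 ≈ 16.7

16.7x


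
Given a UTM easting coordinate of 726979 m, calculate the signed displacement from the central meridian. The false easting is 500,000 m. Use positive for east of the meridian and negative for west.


displacement = 726979 - 500000 = 226979 m

226979 m


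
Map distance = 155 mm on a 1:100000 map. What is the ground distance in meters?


ground = 155 mm * 100000 / 1000 = 15500.0 m

15500.0 m


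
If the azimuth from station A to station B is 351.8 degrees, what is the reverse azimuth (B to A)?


back azimuth = (351.8 + 180) mod 360 = 171.8 degrees

171.8 degrees


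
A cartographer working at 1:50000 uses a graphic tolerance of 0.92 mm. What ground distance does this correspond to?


ground = 0.92 mm * 50000 / 1000 = 46.0 m

46.0 m


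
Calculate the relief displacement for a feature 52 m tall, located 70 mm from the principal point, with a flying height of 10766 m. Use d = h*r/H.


d = h * r / H = 52 * 70 / 10766 = 0.34 mm

0.34 mm


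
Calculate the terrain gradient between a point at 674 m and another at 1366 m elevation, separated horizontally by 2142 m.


gradient = (1366 - 674) / 2142 = 692 / 2142 = 0.3231

0.3231


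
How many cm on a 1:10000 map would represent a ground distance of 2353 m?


map_cm = 2353 * 100 / 10000 = 23.53 cm

23.53 cm


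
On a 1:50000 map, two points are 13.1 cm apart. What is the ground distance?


ground = 13.1 cm * 50000 / 100 = 6550.0 m = 6.55 km

6.55 km


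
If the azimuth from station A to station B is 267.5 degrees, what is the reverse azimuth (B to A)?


back azimuth = (267.5 + 180) mod 360 = 87.5 degrees

87.5 degrees


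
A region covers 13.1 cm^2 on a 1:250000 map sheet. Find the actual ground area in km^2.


ground_area = 13.1 * (250000/100)^2 = 81875000.0 m^2 = 81.875 km^2

81.875 km^2


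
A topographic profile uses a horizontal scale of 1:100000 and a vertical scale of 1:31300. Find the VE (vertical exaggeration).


VE = horizontal_scale / vertical_scale = 100000 / 31300 ≈ 3.2

3.2x


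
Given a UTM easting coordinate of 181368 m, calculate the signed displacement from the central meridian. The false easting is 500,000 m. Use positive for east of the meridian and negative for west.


displacement = 181368 - 500000 = -318632 m

-318632 m


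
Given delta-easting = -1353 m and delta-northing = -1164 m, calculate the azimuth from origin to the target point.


az = atan2(-1353, -1164) = -130.7 deg
adjusted to 0-360: 229.3 degrees

229.3 degrees


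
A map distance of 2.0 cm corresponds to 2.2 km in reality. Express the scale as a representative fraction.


ground = 2.2 km = 220000 cm; RF denominator = ground / map = 220000 / 2.0 = 110000; RF = 1:110000

1:110000


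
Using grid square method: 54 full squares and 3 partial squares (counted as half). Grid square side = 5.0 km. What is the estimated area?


effective squares = 54 + 3 * 0.5 = 55.5
area = 55.5 * 25.0 = 1387.5 km^2

1387.5 km^2


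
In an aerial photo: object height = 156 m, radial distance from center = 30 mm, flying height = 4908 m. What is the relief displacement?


d = h * r / H = 156 * 30 / 4908 = 0.95 mm

0.95 mm


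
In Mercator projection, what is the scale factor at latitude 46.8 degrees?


SF = 1 / cos(46.8) = 1 / 0.684547 = 1.461

1.461


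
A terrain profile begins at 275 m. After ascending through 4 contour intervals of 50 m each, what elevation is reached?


elevation = 275 + 4 * 50 = 475 m

475 m


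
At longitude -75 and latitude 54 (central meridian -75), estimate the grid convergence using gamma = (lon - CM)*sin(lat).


gamma = (-75 - -75) * sin(54) = 0 * 0.809017 = 0.0 degrees

0.0 degrees


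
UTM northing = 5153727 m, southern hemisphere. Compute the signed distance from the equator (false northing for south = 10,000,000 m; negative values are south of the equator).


For southern: actual = 5153727 - 10000000 = -4846273 m

-4846273 m


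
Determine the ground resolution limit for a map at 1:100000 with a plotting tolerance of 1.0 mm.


ground = 1.0 mm * 100000 / 1000 = 100.0 m

100.0 m


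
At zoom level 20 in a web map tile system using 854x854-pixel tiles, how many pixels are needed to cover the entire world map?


tiles per axis = 2^20 = 1048576
total tiles = 1048576^2 = 1099511627776
pixels per axis = 1048576 * 854 = 895483904
total pixels = 895483904^2 = 801891422323081216

801891422323081216 pixels


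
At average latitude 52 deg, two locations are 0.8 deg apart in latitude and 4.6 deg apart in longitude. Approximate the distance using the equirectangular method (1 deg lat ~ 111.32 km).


dlat_km = 0.8 * 111.32 = 89.056
dlon_km = 4.6 * 111.32 * cos(52) ≈ 315.263
dist = sqrt(89.056^2 + 315.263^2) ≈ 327.6 km

327.6 km


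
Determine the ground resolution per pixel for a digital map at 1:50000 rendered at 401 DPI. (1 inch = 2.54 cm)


pixel_cm = 2.54 / 401 ≈ 0.006334 cm
ground = pixel_cm * 50000 / 100 = 2.54 * 50000 / (401 * 100) = 127000 / 40100 ≈ 3.17 m

3.17 m


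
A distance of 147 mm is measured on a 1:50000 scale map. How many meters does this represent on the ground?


ground = 147 mm * 50000 / 1000 = 7350.0 m

7350.0 m


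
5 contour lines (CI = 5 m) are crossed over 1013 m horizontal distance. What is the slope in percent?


elevation change = 5 * 5 = 25 m
slope = 25 / 1013 * 100 = 2.5%

2.5%


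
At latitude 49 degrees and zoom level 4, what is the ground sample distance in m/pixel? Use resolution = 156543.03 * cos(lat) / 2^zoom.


res = 156543.03 * cos(49) / 2^4 = 156543.03 * 0.65605903 / 16 = 6418.84 m/pixel

6418.84 m/pixel


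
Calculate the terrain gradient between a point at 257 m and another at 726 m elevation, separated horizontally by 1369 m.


gradient = (726 - 257) / 1369 = 469 / 1369 = 0.3426

0.3426


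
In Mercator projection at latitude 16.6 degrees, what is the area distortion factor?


area_distortion = 1/cos^2(16.6) = 1.089

1.089


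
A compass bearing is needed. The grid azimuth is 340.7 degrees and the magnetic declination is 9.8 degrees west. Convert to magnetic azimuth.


magnetic azimuth = grid azimuth - declination (east +ve)
mag_az = 340.7 - -9.8 = 350.5 degrees

350.5 degrees


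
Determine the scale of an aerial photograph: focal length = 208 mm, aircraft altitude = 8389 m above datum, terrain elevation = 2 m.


scale = f / (H - h) = 208 mm / 8387 m = 208 / 8387000 = 1:40322

1:40322


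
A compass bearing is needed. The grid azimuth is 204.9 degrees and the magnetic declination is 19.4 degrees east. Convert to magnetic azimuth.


magnetic azimuth = grid azimuth - declination (east +ve)
mag_az = 204.9 - 19.4 = 185.5 degrees

185.5 degrees


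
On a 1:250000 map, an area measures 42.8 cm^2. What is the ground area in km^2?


ground_area = 42.8 * (250000/100)^2 = 267500000.0 m^2 = 267.5 km^2

267.5 km^2


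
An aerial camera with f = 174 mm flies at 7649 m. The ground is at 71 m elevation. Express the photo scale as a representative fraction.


scale = f / (H - h) = 174 mm / 7578 m = 174 / 7578000 = 1:43552

1:43552


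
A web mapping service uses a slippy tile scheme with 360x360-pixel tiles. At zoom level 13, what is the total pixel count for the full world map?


tiles per axis = 2^13 = 8192
total tiles = 8192^2 = 67108864
pixels per axis = 8192 * 360 = 2949120
total pixels = 2949120^2 = 8697308774400

8697308774400 pixels


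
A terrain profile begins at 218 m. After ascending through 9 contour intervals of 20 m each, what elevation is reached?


elevation = 218 + 9 * 20 = 398 m

398 m


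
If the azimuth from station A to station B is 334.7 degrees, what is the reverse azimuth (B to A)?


back azimuth = (334.7 + 180) mod 360 = 154.7 degrees

154.7 degrees


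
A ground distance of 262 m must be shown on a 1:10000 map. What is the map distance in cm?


map_cm = 262 * 100 / 10000 = 2.62 cm

2.62 cm


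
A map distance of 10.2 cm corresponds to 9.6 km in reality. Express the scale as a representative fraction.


ground = 9.6 km = 960000 cm; RF denominator = ground / map = 960000 / 10.2 ≈ 94118; RF = 1:94118

1:94118


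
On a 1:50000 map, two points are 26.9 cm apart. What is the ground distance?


ground = 26.9 cm * 50000 / 100 = 13450.0 m = 13.45 km

13.45 km


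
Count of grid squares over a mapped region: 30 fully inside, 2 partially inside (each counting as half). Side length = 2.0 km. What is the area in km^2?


effective squares = 30 + 2 * 0.5 = 31.0
area = 31.0 * 4.0 = 124.0 km^2

124.0 km^2


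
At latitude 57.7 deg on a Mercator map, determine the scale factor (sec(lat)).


SF = 1 / cos(57.7) = 1 / 0.534352 = 1.871

1.871


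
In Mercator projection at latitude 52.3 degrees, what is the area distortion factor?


area_distortion = 1/cos^2(52.3) = 2.674

2.674


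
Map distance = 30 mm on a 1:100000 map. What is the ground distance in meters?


ground = 30 mm * 100000 / 1000 = 3000.0 m

3000.0 m


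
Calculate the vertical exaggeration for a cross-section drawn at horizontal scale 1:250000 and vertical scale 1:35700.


VE = horizontal_scale / vertical_scale = 250000 / 35700 ≈ 7.0

7.0x


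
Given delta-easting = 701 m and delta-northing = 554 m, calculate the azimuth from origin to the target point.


az = atan2(701, 554) = 51.7 deg
adjusted to 0-360: 51.7 degrees

51.7 degrees


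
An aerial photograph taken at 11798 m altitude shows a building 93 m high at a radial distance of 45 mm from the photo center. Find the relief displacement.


d = h * r / H = 93 * 45 / 11798 = 0.35 mm

0.35 mm


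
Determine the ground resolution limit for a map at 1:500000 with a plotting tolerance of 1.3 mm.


ground = 1.3 mm * 500000 / 1000 = 650.0 m

650.0 m


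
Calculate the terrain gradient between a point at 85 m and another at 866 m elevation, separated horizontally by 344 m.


gradient = (866 - 85) / 344 = 781 / 344 = 2.2703

2.2703


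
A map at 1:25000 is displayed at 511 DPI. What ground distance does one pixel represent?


pixel_cm = 2.54 / 511 ≈ 0.004971 cm
ground = pixel_cm * 25000 / 100 = 2.54 * 25000 / (511 * 100) = 63500 / 51100 ≈ 1.24 m

1.24 m


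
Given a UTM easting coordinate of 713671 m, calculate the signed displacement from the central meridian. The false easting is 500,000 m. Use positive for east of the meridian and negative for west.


displacement = 713671 - 500000 = 213671 m

213671 m


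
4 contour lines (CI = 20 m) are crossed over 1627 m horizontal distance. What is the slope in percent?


elevation change = 4 * 20 = 80 m
slope = 80 / 1627 * 100 = 4.9%

4.9%


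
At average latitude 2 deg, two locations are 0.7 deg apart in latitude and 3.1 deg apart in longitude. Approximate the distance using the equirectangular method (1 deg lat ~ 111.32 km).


dlat_km = 0.7 * 111.32 = 77.924
dlon_km = 3.1 * 111.32 * cos(2) ≈ 344.882
dist = sqrt(77.924^2 + 344.882^2) ≈ 353.6 km

353.6 km


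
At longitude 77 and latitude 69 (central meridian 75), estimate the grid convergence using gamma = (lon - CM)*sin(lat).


gamma = (77 - 75) * sin(69) = 2 * 0.93358 = 1.867 degrees

1.867 degrees


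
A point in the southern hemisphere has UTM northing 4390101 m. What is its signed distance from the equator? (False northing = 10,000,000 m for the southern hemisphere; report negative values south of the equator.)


For southern: actual = 4390101 - 10000000 = -5609899 m

-5609899 m


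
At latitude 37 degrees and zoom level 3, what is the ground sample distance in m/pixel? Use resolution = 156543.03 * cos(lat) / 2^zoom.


res = 156543.03 * cos(37) / 2^3 = 156543.03 * 0.79863551 / 8 = 15627.6 m/pixel

15627.6 m/pixel


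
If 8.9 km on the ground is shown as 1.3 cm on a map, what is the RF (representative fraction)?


ground = 8.9 km = 890000 cm; RF denominator = ground / map = 890000 / 1.3 ≈ 684615; RF = 1:684615

1:684615


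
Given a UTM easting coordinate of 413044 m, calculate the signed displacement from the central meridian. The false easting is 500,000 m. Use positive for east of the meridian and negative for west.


displacement = 413044 - 500000 = -86956 m

-86956 m


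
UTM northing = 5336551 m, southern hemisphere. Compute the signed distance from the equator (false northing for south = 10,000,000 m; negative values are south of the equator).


For southern: actual = 5336551 - 10000000 = -4663449 m

-4663449 m


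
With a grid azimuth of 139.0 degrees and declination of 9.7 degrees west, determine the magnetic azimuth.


magnetic azimuth = grid azimuth - declination (east +ve)
mag_az = 139.0 - -9.7 = 148.7 degrees

148.7 degrees


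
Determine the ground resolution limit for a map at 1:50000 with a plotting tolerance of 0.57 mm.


ground = 0.57 mm * 50000 / 1000 = 28.5 m

28.5 m


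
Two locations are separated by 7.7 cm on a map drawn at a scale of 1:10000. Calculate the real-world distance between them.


ground = 7.7 cm * 10000 / 100 = 770.0 m

770.0 m


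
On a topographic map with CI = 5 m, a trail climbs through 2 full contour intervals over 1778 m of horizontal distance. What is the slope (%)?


elevation change = 2 * 5 = 10 m
slope = 10 / 1778 * 100 = 0.6%

0.6%


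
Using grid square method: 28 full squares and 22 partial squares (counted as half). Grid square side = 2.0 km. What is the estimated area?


effective squares = 28 + 22 * 0.5 = 39.0
area = 39.0 * 4.0 = 156.0 km^2

156.0 km^2


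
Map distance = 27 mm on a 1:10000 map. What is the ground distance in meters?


ground = 27 mm * 10000 / 1000 = 270.0 m

270.0 m


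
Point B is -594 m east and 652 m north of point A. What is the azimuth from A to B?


az = atan2(-594, 652) = -42.3 deg
adjusted to 0-360: 317.7 degrees

317.7 degrees


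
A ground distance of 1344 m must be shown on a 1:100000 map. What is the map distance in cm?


map_cm = 1344 * 100 / 100000 = 1.344 cm ≈ 1.34 cm

1.34 cm


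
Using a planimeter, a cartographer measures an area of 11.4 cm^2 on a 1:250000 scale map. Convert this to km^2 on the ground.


ground_area = 11.4 * (250000/100)^2 = 71250000.0 m^2 = 71.25 km^2

71.25 km^2


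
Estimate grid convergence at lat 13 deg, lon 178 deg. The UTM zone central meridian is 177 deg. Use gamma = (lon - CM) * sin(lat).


gamma = (178 - 177) * sin(13) = 1 * 0.224951 = 0.225 degrees

0.225 degrees


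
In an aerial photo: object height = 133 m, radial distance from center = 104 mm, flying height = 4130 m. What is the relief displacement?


d = h * r / H = 133 * 104 / 4130 = 3.35 mm

3.35 mm


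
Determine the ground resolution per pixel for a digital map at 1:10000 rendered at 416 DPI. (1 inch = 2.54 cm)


pixel_cm = 2.54 / 416 ≈ 0.006106 cm
ground = pixel_cm * 10000 / 100 = 2.54 * 10000 / (416 * 100) = 25400 / 41600 ≈ 0.61 m

0.61 m


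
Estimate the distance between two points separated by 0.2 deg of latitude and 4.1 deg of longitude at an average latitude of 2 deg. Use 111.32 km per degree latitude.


dlat_km = 0.2 * 111.32 = 22.264
dlon_km = 4.1 * 111.32 * cos(2) ≈ 456.134
dist = sqrt(22.264^2 + 456.134^2) ≈ 456.7 km

456.7 km


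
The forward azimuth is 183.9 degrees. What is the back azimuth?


back azimuth = (183.9 + 180) mod 360 = 3.9 degrees

3.9 degrees


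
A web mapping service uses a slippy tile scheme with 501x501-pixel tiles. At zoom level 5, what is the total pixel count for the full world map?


tiles per axis = 2^5 = 32
total tiles = 32^2 = 1024
pixels per axis = 32 * 501 = 16032
total pixels = 16032^2 = 257025024

257025024 pixels


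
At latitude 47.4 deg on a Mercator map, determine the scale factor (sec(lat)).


SF = 1 / cos(47.4) = 1 / 0.676876 = 1.477

1.477


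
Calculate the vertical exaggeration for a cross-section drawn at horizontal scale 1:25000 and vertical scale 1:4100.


VE = horizontal_scale / vertical_scale = 25000 / 4100 ≈ 6.1

6.1x


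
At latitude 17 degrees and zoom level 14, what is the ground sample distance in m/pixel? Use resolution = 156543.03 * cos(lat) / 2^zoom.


res = 156543.03 * cos(17) / 2^14 = 156543.03 * 0.95630476 / 16384 = 9.14 m/pixel

9.14 m/pixel


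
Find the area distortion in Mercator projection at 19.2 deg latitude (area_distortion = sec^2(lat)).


area_distortion = 1/cos^2(19.2) = 1.121

1.121


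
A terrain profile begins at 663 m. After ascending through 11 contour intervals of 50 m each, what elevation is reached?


elevation = 663 + 11 * 50 = 1213 m

1213 m


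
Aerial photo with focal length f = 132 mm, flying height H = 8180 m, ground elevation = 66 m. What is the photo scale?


scale = f / (H - h) = 132 mm / 8114 m = 132 / 8114000 = 1:61470

1:61470


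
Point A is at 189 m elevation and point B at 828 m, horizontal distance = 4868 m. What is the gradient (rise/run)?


gradient = (828 - 189) / 4868 = 639 / 4868 = 0.1313

0.1313


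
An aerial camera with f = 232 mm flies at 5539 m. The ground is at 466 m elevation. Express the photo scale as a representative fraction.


scale = f / (H - h) = 232 mm / 5073 m = 232 / 5073000 = 1:21866

1:21866


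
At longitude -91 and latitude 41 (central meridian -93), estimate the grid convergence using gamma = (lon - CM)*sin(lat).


gamma = (-91 - -93) * sin(41) = 2 * 0.656059 = 1.312 degrees

1.312 degrees


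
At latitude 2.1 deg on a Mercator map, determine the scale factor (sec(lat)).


SF = 1 / cos(2.1) = 1 / 0.999328 = 1.001

1.001


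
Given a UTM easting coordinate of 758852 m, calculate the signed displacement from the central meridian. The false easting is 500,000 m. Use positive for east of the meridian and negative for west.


displacement = 758852 - 500000 = 258852 m

258852 m


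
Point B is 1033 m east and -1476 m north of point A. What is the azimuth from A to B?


az = atan2(1033, -1476) = 145.0 deg
adjusted to 0-360: 145.0 degrees

145.0 degrees


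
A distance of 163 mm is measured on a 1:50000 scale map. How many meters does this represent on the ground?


ground = 163 mm * 50000 / 1000 = 8150.0 m

8150.0 m


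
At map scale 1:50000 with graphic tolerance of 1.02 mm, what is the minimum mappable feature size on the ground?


ground = 1.02 mm * 50000 / 1000 = 51.0 m

51.0 m


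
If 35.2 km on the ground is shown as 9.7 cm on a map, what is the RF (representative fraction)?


ground = 35.2 km = 3520000 cm; RF denominator = ground / map = 3520000 / 9.7 ≈ 362887; RF = 1:362887

1:362887


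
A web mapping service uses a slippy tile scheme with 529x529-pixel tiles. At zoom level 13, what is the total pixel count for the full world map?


tiles per axis = 2^13 = 8192
total tiles = 8192^2 = 67108864
pixels per axis = 8192 * 529 = 4333568
total pixels = 4333568^2 = 18779811610624

18779811610624 pixels


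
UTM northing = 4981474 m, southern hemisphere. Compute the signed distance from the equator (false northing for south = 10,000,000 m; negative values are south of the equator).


For southern: actual = 4981474 - 10000000 = -5018526 m

-5018526 m


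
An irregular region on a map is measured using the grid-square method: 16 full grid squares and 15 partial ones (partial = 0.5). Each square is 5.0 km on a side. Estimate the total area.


effective squares = 16 + 15 * 0.5 = 23.5
area = 23.5 * 25.0 = 587.5 km^2

587.5 km^2


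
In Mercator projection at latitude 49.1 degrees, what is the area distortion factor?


area_distortion = 1/cos^2(49.1) = 2.333

2.333


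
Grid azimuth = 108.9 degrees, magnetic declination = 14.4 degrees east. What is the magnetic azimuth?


magnetic azimuth = grid azimuth - declination (east +ve)
mag_az = 108.9 - 14.4 = 94.5 degrees

94.5 degrees


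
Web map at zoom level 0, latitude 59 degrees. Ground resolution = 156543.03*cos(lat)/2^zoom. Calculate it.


res = 156543.03 * cos(59) / 2^0 = 156543.03 * 0.51503807 / 1 = 80625.62 m/pixel

80625.62 m/pixel


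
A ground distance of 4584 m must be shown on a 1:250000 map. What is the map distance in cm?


map_cm = 4584 * 100 / 250000 = 1.8336 cm ≈ 1.83 cm

1.83 cm


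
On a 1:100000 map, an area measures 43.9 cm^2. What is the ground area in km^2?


ground_area = 43.9 * (100000/100)^2 = 43900000.0 m^2 = 43.9 km^2

43.9 km^2


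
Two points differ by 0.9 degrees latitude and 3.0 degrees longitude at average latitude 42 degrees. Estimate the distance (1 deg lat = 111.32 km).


dlat_km = 0.9 * 111.32 = 100.188
dlon_km = 3.0 * 111.32 * cos(42) ≈ 248.181
dist = sqrt(100.188^2 + 248.181^2) ≈ 267.6 km

267.6 km


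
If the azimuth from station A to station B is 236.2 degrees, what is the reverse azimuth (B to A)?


back azimuth = (236.2 + 180) mod 360 = 56.2 degrees

56.2 degrees


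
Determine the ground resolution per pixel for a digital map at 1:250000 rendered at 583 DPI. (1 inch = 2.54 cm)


pixel_cm = 2.54 / 583 ≈ 0.004357 cm
ground = pixel_cm * 250000 / 100 = 2.54 * 250000 / (583 * 100) = 635000 / 58300 ≈ 10.89 m

10.89 m
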